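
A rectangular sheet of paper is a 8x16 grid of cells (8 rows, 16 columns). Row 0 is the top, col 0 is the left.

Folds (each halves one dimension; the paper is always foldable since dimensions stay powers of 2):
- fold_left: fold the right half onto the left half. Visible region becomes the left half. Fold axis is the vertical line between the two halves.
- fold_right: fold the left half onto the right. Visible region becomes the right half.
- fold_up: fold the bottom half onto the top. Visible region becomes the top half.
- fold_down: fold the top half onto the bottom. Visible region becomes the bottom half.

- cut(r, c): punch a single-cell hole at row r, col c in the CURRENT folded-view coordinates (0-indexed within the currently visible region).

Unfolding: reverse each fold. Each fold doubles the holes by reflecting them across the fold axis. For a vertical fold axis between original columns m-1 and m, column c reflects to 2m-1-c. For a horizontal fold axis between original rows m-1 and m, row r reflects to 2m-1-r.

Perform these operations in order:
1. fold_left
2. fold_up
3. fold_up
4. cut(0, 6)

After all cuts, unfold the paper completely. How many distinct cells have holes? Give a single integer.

Op 1 fold_left: fold axis v@8; visible region now rows[0,8) x cols[0,8) = 8x8
Op 2 fold_up: fold axis h@4; visible region now rows[0,4) x cols[0,8) = 4x8
Op 3 fold_up: fold axis h@2; visible region now rows[0,2) x cols[0,8) = 2x8
Op 4 cut(0, 6): punch at orig (0,6); cuts so far [(0, 6)]; region rows[0,2) x cols[0,8) = 2x8
Unfold 1 (reflect across h@2): 2 holes -> [(0, 6), (3, 6)]
Unfold 2 (reflect across h@4): 4 holes -> [(0, 6), (3, 6), (4, 6), (7, 6)]
Unfold 3 (reflect across v@8): 8 holes -> [(0, 6), (0, 9), (3, 6), (3, 9), (4, 6), (4, 9), (7, 6), (7, 9)]

Answer: 8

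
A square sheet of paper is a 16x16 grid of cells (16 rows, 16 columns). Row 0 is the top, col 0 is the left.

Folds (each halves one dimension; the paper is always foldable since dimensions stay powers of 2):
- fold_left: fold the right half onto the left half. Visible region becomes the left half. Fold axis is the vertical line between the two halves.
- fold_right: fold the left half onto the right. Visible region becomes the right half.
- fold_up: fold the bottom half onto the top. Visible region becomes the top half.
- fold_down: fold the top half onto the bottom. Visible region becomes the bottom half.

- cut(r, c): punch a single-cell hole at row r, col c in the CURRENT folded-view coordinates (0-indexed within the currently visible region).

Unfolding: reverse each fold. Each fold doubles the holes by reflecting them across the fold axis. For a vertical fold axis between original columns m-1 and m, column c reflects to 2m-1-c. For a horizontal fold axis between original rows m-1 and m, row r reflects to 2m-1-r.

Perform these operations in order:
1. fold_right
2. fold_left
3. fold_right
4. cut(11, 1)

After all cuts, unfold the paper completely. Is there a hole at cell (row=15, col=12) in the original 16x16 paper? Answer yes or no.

Answer: no

Derivation:
Op 1 fold_right: fold axis v@8; visible region now rows[0,16) x cols[8,16) = 16x8
Op 2 fold_left: fold axis v@12; visible region now rows[0,16) x cols[8,12) = 16x4
Op 3 fold_right: fold axis v@10; visible region now rows[0,16) x cols[10,12) = 16x2
Op 4 cut(11, 1): punch at orig (11,11); cuts so far [(11, 11)]; region rows[0,16) x cols[10,12) = 16x2
Unfold 1 (reflect across v@10): 2 holes -> [(11, 8), (11, 11)]
Unfold 2 (reflect across v@12): 4 holes -> [(11, 8), (11, 11), (11, 12), (11, 15)]
Unfold 3 (reflect across v@8): 8 holes -> [(11, 0), (11, 3), (11, 4), (11, 7), (11, 8), (11, 11), (11, 12), (11, 15)]
Holes: [(11, 0), (11, 3), (11, 4), (11, 7), (11, 8), (11, 11), (11, 12), (11, 15)]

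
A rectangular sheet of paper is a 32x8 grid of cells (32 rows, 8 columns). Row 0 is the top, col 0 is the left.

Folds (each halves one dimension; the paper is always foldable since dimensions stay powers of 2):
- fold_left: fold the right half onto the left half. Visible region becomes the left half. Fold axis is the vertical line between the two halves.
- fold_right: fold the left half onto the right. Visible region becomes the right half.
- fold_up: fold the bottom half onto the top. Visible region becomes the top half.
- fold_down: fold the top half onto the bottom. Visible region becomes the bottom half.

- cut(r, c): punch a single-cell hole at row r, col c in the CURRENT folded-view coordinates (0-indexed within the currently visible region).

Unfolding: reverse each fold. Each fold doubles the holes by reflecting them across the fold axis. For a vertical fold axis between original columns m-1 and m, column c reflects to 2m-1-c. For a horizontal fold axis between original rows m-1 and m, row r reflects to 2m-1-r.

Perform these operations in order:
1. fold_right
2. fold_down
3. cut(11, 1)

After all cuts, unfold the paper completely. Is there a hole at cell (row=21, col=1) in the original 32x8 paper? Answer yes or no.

Answer: no

Derivation:
Op 1 fold_right: fold axis v@4; visible region now rows[0,32) x cols[4,8) = 32x4
Op 2 fold_down: fold axis h@16; visible region now rows[16,32) x cols[4,8) = 16x4
Op 3 cut(11, 1): punch at orig (27,5); cuts so far [(27, 5)]; region rows[16,32) x cols[4,8) = 16x4
Unfold 1 (reflect across h@16): 2 holes -> [(4, 5), (27, 5)]
Unfold 2 (reflect across v@4): 4 holes -> [(4, 2), (4, 5), (27, 2), (27, 5)]
Holes: [(4, 2), (4, 5), (27, 2), (27, 5)]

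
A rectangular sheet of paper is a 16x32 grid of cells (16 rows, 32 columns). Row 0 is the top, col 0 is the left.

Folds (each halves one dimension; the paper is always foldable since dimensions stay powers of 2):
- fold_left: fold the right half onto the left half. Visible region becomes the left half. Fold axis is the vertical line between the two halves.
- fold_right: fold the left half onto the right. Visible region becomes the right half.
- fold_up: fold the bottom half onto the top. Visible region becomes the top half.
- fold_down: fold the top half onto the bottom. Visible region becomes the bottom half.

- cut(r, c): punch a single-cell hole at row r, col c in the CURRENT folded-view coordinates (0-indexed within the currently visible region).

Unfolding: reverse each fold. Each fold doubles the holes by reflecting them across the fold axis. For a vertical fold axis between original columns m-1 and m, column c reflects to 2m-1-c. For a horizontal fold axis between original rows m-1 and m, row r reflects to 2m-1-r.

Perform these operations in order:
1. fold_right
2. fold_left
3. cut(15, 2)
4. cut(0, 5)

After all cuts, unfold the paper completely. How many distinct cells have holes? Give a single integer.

Op 1 fold_right: fold axis v@16; visible region now rows[0,16) x cols[16,32) = 16x16
Op 2 fold_left: fold axis v@24; visible region now rows[0,16) x cols[16,24) = 16x8
Op 3 cut(15, 2): punch at orig (15,18); cuts so far [(15, 18)]; region rows[0,16) x cols[16,24) = 16x8
Op 4 cut(0, 5): punch at orig (0,21); cuts so far [(0, 21), (15, 18)]; region rows[0,16) x cols[16,24) = 16x8
Unfold 1 (reflect across v@24): 4 holes -> [(0, 21), (0, 26), (15, 18), (15, 29)]
Unfold 2 (reflect across v@16): 8 holes -> [(0, 5), (0, 10), (0, 21), (0, 26), (15, 2), (15, 13), (15, 18), (15, 29)]

Answer: 8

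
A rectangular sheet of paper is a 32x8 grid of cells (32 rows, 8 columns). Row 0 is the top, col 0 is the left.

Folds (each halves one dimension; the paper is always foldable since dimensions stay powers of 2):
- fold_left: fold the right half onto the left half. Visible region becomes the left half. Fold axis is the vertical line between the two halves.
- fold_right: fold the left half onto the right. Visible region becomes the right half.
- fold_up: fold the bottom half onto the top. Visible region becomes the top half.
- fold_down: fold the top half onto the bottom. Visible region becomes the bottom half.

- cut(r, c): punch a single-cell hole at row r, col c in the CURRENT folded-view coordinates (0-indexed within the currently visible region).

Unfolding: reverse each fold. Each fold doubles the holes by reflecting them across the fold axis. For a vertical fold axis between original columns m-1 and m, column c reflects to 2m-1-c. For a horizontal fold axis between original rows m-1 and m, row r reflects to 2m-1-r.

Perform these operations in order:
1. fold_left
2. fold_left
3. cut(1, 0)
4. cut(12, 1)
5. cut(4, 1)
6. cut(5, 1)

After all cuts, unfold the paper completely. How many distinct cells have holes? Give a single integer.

Answer: 16

Derivation:
Op 1 fold_left: fold axis v@4; visible region now rows[0,32) x cols[0,4) = 32x4
Op 2 fold_left: fold axis v@2; visible region now rows[0,32) x cols[0,2) = 32x2
Op 3 cut(1, 0): punch at orig (1,0); cuts so far [(1, 0)]; region rows[0,32) x cols[0,2) = 32x2
Op 4 cut(12, 1): punch at orig (12,1); cuts so far [(1, 0), (12, 1)]; region rows[0,32) x cols[0,2) = 32x2
Op 5 cut(4, 1): punch at orig (4,1); cuts so far [(1, 0), (4, 1), (12, 1)]; region rows[0,32) x cols[0,2) = 32x2
Op 6 cut(5, 1): punch at orig (5,1); cuts so far [(1, 0), (4, 1), (5, 1), (12, 1)]; region rows[0,32) x cols[0,2) = 32x2
Unfold 1 (reflect across v@2): 8 holes -> [(1, 0), (1, 3), (4, 1), (4, 2), (5, 1), (5, 2), (12, 1), (12, 2)]
Unfold 2 (reflect across v@4): 16 holes -> [(1, 0), (1, 3), (1, 4), (1, 7), (4, 1), (4, 2), (4, 5), (4, 6), (5, 1), (5, 2), (5, 5), (5, 6), (12, 1), (12, 2), (12, 5), (12, 6)]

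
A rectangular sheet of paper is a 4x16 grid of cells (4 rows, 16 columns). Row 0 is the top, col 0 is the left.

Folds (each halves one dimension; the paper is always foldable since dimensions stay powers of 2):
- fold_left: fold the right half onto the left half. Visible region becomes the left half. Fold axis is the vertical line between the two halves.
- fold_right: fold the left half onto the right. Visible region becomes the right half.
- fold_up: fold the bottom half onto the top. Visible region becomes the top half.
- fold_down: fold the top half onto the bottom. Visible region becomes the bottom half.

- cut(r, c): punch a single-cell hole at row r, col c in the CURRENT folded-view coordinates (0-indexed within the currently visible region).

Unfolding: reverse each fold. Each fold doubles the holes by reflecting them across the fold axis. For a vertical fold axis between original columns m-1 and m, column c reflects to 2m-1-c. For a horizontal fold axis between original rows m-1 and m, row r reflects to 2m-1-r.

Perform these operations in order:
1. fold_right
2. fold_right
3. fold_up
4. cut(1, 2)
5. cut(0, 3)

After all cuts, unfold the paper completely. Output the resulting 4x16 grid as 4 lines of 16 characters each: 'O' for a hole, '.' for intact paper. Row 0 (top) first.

Op 1 fold_right: fold axis v@8; visible region now rows[0,4) x cols[8,16) = 4x8
Op 2 fold_right: fold axis v@12; visible region now rows[0,4) x cols[12,16) = 4x4
Op 3 fold_up: fold axis h@2; visible region now rows[0,2) x cols[12,16) = 2x4
Op 4 cut(1, 2): punch at orig (1,14); cuts so far [(1, 14)]; region rows[0,2) x cols[12,16) = 2x4
Op 5 cut(0, 3): punch at orig (0,15); cuts so far [(0, 15), (1, 14)]; region rows[0,2) x cols[12,16) = 2x4
Unfold 1 (reflect across h@2): 4 holes -> [(0, 15), (1, 14), (2, 14), (3, 15)]
Unfold 2 (reflect across v@12): 8 holes -> [(0, 8), (0, 15), (1, 9), (1, 14), (2, 9), (2, 14), (3, 8), (3, 15)]
Unfold 3 (reflect across v@8): 16 holes -> [(0, 0), (0, 7), (0, 8), (0, 15), (1, 1), (1, 6), (1, 9), (1, 14), (2, 1), (2, 6), (2, 9), (2, 14), (3, 0), (3, 7), (3, 8), (3, 15)]

Answer: O......OO......O
.O....O..O....O.
.O....O..O....O.
O......OO......O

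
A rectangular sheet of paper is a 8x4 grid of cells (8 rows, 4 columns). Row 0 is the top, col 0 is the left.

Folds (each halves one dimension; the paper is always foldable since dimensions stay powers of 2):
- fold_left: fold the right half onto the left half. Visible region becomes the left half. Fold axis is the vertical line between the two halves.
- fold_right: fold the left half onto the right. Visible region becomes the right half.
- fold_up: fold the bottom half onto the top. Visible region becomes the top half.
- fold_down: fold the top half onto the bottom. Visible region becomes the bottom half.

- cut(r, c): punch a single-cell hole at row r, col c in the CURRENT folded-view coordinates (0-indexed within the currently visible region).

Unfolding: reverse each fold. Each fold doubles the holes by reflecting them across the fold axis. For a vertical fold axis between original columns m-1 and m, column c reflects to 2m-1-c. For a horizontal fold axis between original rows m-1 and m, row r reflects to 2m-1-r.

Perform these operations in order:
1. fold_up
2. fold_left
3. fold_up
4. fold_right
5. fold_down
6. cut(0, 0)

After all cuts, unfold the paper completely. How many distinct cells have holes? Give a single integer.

Op 1 fold_up: fold axis h@4; visible region now rows[0,4) x cols[0,4) = 4x4
Op 2 fold_left: fold axis v@2; visible region now rows[0,4) x cols[0,2) = 4x2
Op 3 fold_up: fold axis h@2; visible region now rows[0,2) x cols[0,2) = 2x2
Op 4 fold_right: fold axis v@1; visible region now rows[0,2) x cols[1,2) = 2x1
Op 5 fold_down: fold axis h@1; visible region now rows[1,2) x cols[1,2) = 1x1
Op 6 cut(0, 0): punch at orig (1,1); cuts so far [(1, 1)]; region rows[1,2) x cols[1,2) = 1x1
Unfold 1 (reflect across h@1): 2 holes -> [(0, 1), (1, 1)]
Unfold 2 (reflect across v@1): 4 holes -> [(0, 0), (0, 1), (1, 0), (1, 1)]
Unfold 3 (reflect across h@2): 8 holes -> [(0, 0), (0, 1), (1, 0), (1, 1), (2, 0), (2, 1), (3, 0), (3, 1)]
Unfold 4 (reflect across v@2): 16 holes -> [(0, 0), (0, 1), (0, 2), (0, 3), (1, 0), (1, 1), (1, 2), (1, 3), (2, 0), (2, 1), (2, 2), (2, 3), (3, 0), (3, 1), (3, 2), (3, 3)]
Unfold 5 (reflect across h@4): 32 holes -> [(0, 0), (0, 1), (0, 2), (0, 3), (1, 0), (1, 1), (1, 2), (1, 3), (2, 0), (2, 1), (2, 2), (2, 3), (3, 0), (3, 1), (3, 2), (3, 3), (4, 0), (4, 1), (4, 2), (4, 3), (5, 0), (5, 1), (5, 2), (5, 3), (6, 0), (6, 1), (6, 2), (6, 3), (7, 0), (7, 1), (7, 2), (7, 3)]

Answer: 32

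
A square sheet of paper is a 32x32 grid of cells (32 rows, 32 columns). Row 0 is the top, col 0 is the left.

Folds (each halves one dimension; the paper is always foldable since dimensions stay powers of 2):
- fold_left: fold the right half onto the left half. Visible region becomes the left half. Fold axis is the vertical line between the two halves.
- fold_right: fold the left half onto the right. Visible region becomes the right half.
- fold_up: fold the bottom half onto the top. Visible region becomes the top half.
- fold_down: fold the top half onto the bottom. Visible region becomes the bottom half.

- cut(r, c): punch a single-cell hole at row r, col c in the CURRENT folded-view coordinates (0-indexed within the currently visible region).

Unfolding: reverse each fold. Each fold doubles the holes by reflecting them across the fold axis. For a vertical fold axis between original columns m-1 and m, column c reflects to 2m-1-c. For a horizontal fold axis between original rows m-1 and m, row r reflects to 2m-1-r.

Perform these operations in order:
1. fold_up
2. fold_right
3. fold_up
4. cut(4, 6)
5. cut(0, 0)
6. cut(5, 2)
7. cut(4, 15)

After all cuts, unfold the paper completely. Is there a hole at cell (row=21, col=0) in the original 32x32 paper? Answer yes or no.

Answer: no

Derivation:
Op 1 fold_up: fold axis h@16; visible region now rows[0,16) x cols[0,32) = 16x32
Op 2 fold_right: fold axis v@16; visible region now rows[0,16) x cols[16,32) = 16x16
Op 3 fold_up: fold axis h@8; visible region now rows[0,8) x cols[16,32) = 8x16
Op 4 cut(4, 6): punch at orig (4,22); cuts so far [(4, 22)]; region rows[0,8) x cols[16,32) = 8x16
Op 5 cut(0, 0): punch at orig (0,16); cuts so far [(0, 16), (4, 22)]; region rows[0,8) x cols[16,32) = 8x16
Op 6 cut(5, 2): punch at orig (5,18); cuts so far [(0, 16), (4, 22), (5, 18)]; region rows[0,8) x cols[16,32) = 8x16
Op 7 cut(4, 15): punch at orig (4,31); cuts so far [(0, 16), (4, 22), (4, 31), (5, 18)]; region rows[0,8) x cols[16,32) = 8x16
Unfold 1 (reflect across h@8): 8 holes -> [(0, 16), (4, 22), (4, 31), (5, 18), (10, 18), (11, 22), (11, 31), (15, 16)]
Unfold 2 (reflect across v@16): 16 holes -> [(0, 15), (0, 16), (4, 0), (4, 9), (4, 22), (4, 31), (5, 13), (5, 18), (10, 13), (10, 18), (11, 0), (11, 9), (11, 22), (11, 31), (15, 15), (15, 16)]
Unfold 3 (reflect across h@16): 32 holes -> [(0, 15), (0, 16), (4, 0), (4, 9), (4, 22), (4, 31), (5, 13), (5, 18), (10, 13), (10, 18), (11, 0), (11, 9), (11, 22), (11, 31), (15, 15), (15, 16), (16, 15), (16, 16), (20, 0), (20, 9), (20, 22), (20, 31), (21, 13), (21, 18), (26, 13), (26, 18), (27, 0), (27, 9), (27, 22), (27, 31), (31, 15), (31, 16)]
Holes: [(0, 15), (0, 16), (4, 0), (4, 9), (4, 22), (4, 31), (5, 13), (5, 18), (10, 13), (10, 18), (11, 0), (11, 9), (11, 22), (11, 31), (15, 15), (15, 16), (16, 15), (16, 16), (20, 0), (20, 9), (20, 22), (20, 31), (21, 13), (21, 18), (26, 13), (26, 18), (27, 0), (27, 9), (27, 22), (27, 31), (31, 15), (31, 16)]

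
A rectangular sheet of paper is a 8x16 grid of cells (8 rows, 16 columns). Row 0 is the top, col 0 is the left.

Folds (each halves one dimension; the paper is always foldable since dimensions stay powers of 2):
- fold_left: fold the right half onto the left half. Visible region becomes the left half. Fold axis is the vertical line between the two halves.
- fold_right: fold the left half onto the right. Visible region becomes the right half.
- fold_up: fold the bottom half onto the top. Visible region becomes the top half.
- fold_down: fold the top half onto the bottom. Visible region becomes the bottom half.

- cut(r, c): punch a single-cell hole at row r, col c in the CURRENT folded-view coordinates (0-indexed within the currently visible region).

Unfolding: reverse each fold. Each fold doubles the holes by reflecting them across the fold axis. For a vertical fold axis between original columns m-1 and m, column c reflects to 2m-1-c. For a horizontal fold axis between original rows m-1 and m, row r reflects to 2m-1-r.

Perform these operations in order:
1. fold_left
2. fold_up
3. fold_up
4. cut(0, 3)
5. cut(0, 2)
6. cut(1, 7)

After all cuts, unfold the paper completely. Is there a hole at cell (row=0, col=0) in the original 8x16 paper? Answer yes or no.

Answer: no

Derivation:
Op 1 fold_left: fold axis v@8; visible region now rows[0,8) x cols[0,8) = 8x8
Op 2 fold_up: fold axis h@4; visible region now rows[0,4) x cols[0,8) = 4x8
Op 3 fold_up: fold axis h@2; visible region now rows[0,2) x cols[0,8) = 2x8
Op 4 cut(0, 3): punch at orig (0,3); cuts so far [(0, 3)]; region rows[0,2) x cols[0,8) = 2x8
Op 5 cut(0, 2): punch at orig (0,2); cuts so far [(0, 2), (0, 3)]; region rows[0,2) x cols[0,8) = 2x8
Op 6 cut(1, 7): punch at orig (1,7); cuts so far [(0, 2), (0, 3), (1, 7)]; region rows[0,2) x cols[0,8) = 2x8
Unfold 1 (reflect across h@2): 6 holes -> [(0, 2), (0, 3), (1, 7), (2, 7), (3, 2), (3, 3)]
Unfold 2 (reflect across h@4): 12 holes -> [(0, 2), (0, 3), (1, 7), (2, 7), (3, 2), (3, 3), (4, 2), (4, 3), (5, 7), (6, 7), (7, 2), (7, 3)]
Unfold 3 (reflect across v@8): 24 holes -> [(0, 2), (0, 3), (0, 12), (0, 13), (1, 7), (1, 8), (2, 7), (2, 8), (3, 2), (3, 3), (3, 12), (3, 13), (4, 2), (4, 3), (4, 12), (4, 13), (5, 7), (5, 8), (6, 7), (6, 8), (7, 2), (7, 3), (7, 12), (7, 13)]
Holes: [(0, 2), (0, 3), (0, 12), (0, 13), (1, 7), (1, 8), (2, 7), (2, 8), (3, 2), (3, 3), (3, 12), (3, 13), (4, 2), (4, 3), (4, 12), (4, 13), (5, 7), (5, 8), (6, 7), (6, 8), (7, 2), (7, 3), (7, 12), (7, 13)]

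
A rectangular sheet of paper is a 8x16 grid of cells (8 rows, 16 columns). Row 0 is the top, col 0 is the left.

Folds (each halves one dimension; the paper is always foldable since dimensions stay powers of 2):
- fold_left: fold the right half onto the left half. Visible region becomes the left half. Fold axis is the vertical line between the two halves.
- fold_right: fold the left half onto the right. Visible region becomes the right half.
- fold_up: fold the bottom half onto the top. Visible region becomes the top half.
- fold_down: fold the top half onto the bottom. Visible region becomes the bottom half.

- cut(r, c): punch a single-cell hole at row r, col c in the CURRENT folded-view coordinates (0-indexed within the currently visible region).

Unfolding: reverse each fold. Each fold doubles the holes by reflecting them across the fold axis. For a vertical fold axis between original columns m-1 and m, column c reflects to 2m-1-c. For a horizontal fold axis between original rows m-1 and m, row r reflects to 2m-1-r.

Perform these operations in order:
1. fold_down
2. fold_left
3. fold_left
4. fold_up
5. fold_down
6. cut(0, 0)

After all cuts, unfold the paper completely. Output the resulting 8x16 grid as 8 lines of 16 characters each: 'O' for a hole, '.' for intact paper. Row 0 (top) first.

Op 1 fold_down: fold axis h@4; visible region now rows[4,8) x cols[0,16) = 4x16
Op 2 fold_left: fold axis v@8; visible region now rows[4,8) x cols[0,8) = 4x8
Op 3 fold_left: fold axis v@4; visible region now rows[4,8) x cols[0,4) = 4x4
Op 4 fold_up: fold axis h@6; visible region now rows[4,6) x cols[0,4) = 2x4
Op 5 fold_down: fold axis h@5; visible region now rows[5,6) x cols[0,4) = 1x4
Op 6 cut(0, 0): punch at orig (5,0); cuts so far [(5, 0)]; region rows[5,6) x cols[0,4) = 1x4
Unfold 1 (reflect across h@5): 2 holes -> [(4, 0), (5, 0)]
Unfold 2 (reflect across h@6): 4 holes -> [(4, 0), (5, 0), (6, 0), (7, 0)]
Unfold 3 (reflect across v@4): 8 holes -> [(4, 0), (4, 7), (5, 0), (5, 7), (6, 0), (6, 7), (7, 0), (7, 7)]
Unfold 4 (reflect across v@8): 16 holes -> [(4, 0), (4, 7), (4, 8), (4, 15), (5, 0), (5, 7), (5, 8), (5, 15), (6, 0), (6, 7), (6, 8), (6, 15), (7, 0), (7, 7), (7, 8), (7, 15)]
Unfold 5 (reflect across h@4): 32 holes -> [(0, 0), (0, 7), (0, 8), (0, 15), (1, 0), (1, 7), (1, 8), (1, 15), (2, 0), (2, 7), (2, 8), (2, 15), (3, 0), (3, 7), (3, 8), (3, 15), (4, 0), (4, 7), (4, 8), (4, 15), (5, 0), (5, 7), (5, 8), (5, 15), (6, 0), (6, 7), (6, 8), (6, 15), (7, 0), (7, 7), (7, 8), (7, 15)]

Answer: O......OO......O
O......OO......O
O......OO......O
O......OO......O
O......OO......O
O......OO......O
O......OO......O
O......OO......O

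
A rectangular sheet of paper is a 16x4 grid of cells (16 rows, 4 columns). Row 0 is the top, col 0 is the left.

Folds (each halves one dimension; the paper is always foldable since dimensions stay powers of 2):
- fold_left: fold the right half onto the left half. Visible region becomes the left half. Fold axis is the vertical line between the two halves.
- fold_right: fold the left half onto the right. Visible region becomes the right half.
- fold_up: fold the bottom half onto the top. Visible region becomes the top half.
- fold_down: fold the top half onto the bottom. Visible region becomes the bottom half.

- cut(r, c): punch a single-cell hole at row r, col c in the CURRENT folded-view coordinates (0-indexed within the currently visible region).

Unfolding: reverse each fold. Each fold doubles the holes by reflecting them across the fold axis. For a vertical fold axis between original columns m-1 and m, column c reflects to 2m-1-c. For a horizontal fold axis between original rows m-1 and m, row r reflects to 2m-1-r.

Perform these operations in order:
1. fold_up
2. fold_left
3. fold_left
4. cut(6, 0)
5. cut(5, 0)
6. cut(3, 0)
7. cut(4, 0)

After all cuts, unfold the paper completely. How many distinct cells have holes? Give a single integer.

Answer: 32

Derivation:
Op 1 fold_up: fold axis h@8; visible region now rows[0,8) x cols[0,4) = 8x4
Op 2 fold_left: fold axis v@2; visible region now rows[0,8) x cols[0,2) = 8x2
Op 3 fold_left: fold axis v@1; visible region now rows[0,8) x cols[0,1) = 8x1
Op 4 cut(6, 0): punch at orig (6,0); cuts so far [(6, 0)]; region rows[0,8) x cols[0,1) = 8x1
Op 5 cut(5, 0): punch at orig (5,0); cuts so far [(5, 0), (6, 0)]; region rows[0,8) x cols[0,1) = 8x1
Op 6 cut(3, 0): punch at orig (3,0); cuts so far [(3, 0), (5, 0), (6, 0)]; region rows[0,8) x cols[0,1) = 8x1
Op 7 cut(4, 0): punch at orig (4,0); cuts so far [(3, 0), (4, 0), (5, 0), (6, 0)]; region rows[0,8) x cols[0,1) = 8x1
Unfold 1 (reflect across v@1): 8 holes -> [(3, 0), (3, 1), (4, 0), (4, 1), (5, 0), (5, 1), (6, 0), (6, 1)]
Unfold 2 (reflect across v@2): 16 holes -> [(3, 0), (3, 1), (3, 2), (3, 3), (4, 0), (4, 1), (4, 2), (4, 3), (5, 0), (5, 1), (5, 2), (5, 3), (6, 0), (6, 1), (6, 2), (6, 3)]
Unfold 3 (reflect across h@8): 32 holes -> [(3, 0), (3, 1), (3, 2), (3, 3), (4, 0), (4, 1), (4, 2), (4, 3), (5, 0), (5, 1), (5, 2), (5, 3), (6, 0), (6, 1), (6, 2), (6, 3), (9, 0), (9, 1), (9, 2), (9, 3), (10, 0), (10, 1), (10, 2), (10, 3), (11, 0), (11, 1), (11, 2), (11, 3), (12, 0), (12, 1), (12, 2), (12, 3)]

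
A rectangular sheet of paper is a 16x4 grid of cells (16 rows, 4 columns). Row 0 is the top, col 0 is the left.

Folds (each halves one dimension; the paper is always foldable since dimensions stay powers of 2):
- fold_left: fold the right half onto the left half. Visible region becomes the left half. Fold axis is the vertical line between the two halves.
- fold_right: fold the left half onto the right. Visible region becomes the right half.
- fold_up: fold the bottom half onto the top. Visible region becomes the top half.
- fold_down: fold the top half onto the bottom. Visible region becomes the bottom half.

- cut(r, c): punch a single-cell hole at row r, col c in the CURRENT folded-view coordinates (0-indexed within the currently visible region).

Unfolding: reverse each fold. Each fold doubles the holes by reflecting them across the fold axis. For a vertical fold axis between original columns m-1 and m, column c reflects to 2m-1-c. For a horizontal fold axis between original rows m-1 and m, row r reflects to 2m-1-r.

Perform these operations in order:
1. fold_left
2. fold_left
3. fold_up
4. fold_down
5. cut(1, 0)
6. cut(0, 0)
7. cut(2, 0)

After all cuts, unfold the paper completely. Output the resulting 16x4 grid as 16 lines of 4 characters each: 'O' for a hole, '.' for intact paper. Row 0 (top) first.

Answer: ....
OOOO
OOOO
OOOO
OOOO
OOOO
OOOO
....
....
OOOO
OOOO
OOOO
OOOO
OOOO
OOOO
....

Derivation:
Op 1 fold_left: fold axis v@2; visible region now rows[0,16) x cols[0,2) = 16x2
Op 2 fold_left: fold axis v@1; visible region now rows[0,16) x cols[0,1) = 16x1
Op 3 fold_up: fold axis h@8; visible region now rows[0,8) x cols[0,1) = 8x1
Op 4 fold_down: fold axis h@4; visible region now rows[4,8) x cols[0,1) = 4x1
Op 5 cut(1, 0): punch at orig (5,0); cuts so far [(5, 0)]; region rows[4,8) x cols[0,1) = 4x1
Op 6 cut(0, 0): punch at orig (4,0); cuts so far [(4, 0), (5, 0)]; region rows[4,8) x cols[0,1) = 4x1
Op 7 cut(2, 0): punch at orig (6,0); cuts so far [(4, 0), (5, 0), (6, 0)]; region rows[4,8) x cols[0,1) = 4x1
Unfold 1 (reflect across h@4): 6 holes -> [(1, 0), (2, 0), (3, 0), (4, 0), (5, 0), (6, 0)]
Unfold 2 (reflect across h@8): 12 holes -> [(1, 0), (2, 0), (3, 0), (4, 0), (5, 0), (6, 0), (9, 0), (10, 0), (11, 0), (12, 0), (13, 0), (14, 0)]
Unfold 3 (reflect across v@1): 24 holes -> [(1, 0), (1, 1), (2, 0), (2, 1), (3, 0), (3, 1), (4, 0), (4, 1), (5, 0), (5, 1), (6, 0), (6, 1), (9, 0), (9, 1), (10, 0), (10, 1), (11, 0), (11, 1), (12, 0), (12, 1), (13, 0), (13, 1), (14, 0), (14, 1)]
Unfold 4 (reflect across v@2): 48 holes -> [(1, 0), (1, 1), (1, 2), (1, 3), (2, 0), (2, 1), (2, 2), (2, 3), (3, 0), (3, 1), (3, 2), (3, 3), (4, 0), (4, 1), (4, 2), (4, 3), (5, 0), (5, 1), (5, 2), (5, 3), (6, 0), (6, 1), (6, 2), (6, 3), (9, 0), (9, 1), (9, 2), (9, 3), (10, 0), (10, 1), (10, 2), (10, 3), (11, 0), (11, 1), (11, 2), (11, 3), (12, 0), (12, 1), (12, 2), (12, 3), (13, 0), (13, 1), (13, 2), (13, 3), (14, 0), (14, 1), (14, 2), (14, 3)]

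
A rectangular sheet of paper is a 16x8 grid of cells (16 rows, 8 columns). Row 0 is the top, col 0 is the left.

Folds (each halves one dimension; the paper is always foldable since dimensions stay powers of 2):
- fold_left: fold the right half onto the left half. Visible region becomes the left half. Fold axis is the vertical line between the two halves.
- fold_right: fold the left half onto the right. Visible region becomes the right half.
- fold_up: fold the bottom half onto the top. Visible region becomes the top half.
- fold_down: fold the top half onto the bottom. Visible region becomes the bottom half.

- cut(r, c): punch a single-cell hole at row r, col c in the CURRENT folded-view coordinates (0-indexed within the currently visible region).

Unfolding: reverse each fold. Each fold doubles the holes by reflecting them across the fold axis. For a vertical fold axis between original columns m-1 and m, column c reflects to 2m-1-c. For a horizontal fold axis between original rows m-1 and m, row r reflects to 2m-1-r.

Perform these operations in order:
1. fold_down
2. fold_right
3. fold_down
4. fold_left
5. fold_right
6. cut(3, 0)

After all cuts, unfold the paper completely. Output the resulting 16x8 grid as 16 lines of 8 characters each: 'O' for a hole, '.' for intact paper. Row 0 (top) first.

Op 1 fold_down: fold axis h@8; visible region now rows[8,16) x cols[0,8) = 8x8
Op 2 fold_right: fold axis v@4; visible region now rows[8,16) x cols[4,8) = 8x4
Op 3 fold_down: fold axis h@12; visible region now rows[12,16) x cols[4,8) = 4x4
Op 4 fold_left: fold axis v@6; visible region now rows[12,16) x cols[4,6) = 4x2
Op 5 fold_right: fold axis v@5; visible region now rows[12,16) x cols[5,6) = 4x1
Op 6 cut(3, 0): punch at orig (15,5); cuts so far [(15, 5)]; region rows[12,16) x cols[5,6) = 4x1
Unfold 1 (reflect across v@5): 2 holes -> [(15, 4), (15, 5)]
Unfold 2 (reflect across v@6): 4 holes -> [(15, 4), (15, 5), (15, 6), (15, 7)]
Unfold 3 (reflect across h@12): 8 holes -> [(8, 4), (8, 5), (8, 6), (8, 7), (15, 4), (15, 5), (15, 6), (15, 7)]
Unfold 4 (reflect across v@4): 16 holes -> [(8, 0), (8, 1), (8, 2), (8, 3), (8, 4), (8, 5), (8, 6), (8, 7), (15, 0), (15, 1), (15, 2), (15, 3), (15, 4), (15, 5), (15, 6), (15, 7)]
Unfold 5 (reflect across h@8): 32 holes -> [(0, 0), (0, 1), (0, 2), (0, 3), (0, 4), (0, 5), (0, 6), (0, 7), (7, 0), (7, 1), (7, 2), (7, 3), (7, 4), (7, 5), (7, 6), (7, 7), (8, 0), (8, 1), (8, 2), (8, 3), (8, 4), (8, 5), (8, 6), (8, 7), (15, 0), (15, 1), (15, 2), (15, 3), (15, 4), (15, 5), (15, 6), (15, 7)]

Answer: OOOOOOOO
........
........
........
........
........
........
OOOOOOOO
OOOOOOOO
........
........
........
........
........
........
OOOOOOOO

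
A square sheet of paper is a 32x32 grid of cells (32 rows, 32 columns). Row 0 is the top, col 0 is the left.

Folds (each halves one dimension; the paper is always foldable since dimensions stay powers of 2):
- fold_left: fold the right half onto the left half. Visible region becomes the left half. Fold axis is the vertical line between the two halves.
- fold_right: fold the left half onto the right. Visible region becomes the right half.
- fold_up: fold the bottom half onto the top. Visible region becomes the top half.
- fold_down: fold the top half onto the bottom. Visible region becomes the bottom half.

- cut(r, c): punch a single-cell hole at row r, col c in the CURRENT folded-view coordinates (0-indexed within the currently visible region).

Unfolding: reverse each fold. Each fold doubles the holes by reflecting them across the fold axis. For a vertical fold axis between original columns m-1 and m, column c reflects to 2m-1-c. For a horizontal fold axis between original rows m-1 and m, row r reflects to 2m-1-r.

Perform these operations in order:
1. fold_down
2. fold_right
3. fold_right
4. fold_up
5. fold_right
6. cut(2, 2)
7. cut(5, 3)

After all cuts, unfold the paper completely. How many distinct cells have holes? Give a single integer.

Op 1 fold_down: fold axis h@16; visible region now rows[16,32) x cols[0,32) = 16x32
Op 2 fold_right: fold axis v@16; visible region now rows[16,32) x cols[16,32) = 16x16
Op 3 fold_right: fold axis v@24; visible region now rows[16,32) x cols[24,32) = 16x8
Op 4 fold_up: fold axis h@24; visible region now rows[16,24) x cols[24,32) = 8x8
Op 5 fold_right: fold axis v@28; visible region now rows[16,24) x cols[28,32) = 8x4
Op 6 cut(2, 2): punch at orig (18,30); cuts so far [(18, 30)]; region rows[16,24) x cols[28,32) = 8x4
Op 7 cut(5, 3): punch at orig (21,31); cuts so far [(18, 30), (21, 31)]; region rows[16,24) x cols[28,32) = 8x4
Unfold 1 (reflect across v@28): 4 holes -> [(18, 25), (18, 30), (21, 24), (21, 31)]
Unfold 2 (reflect across h@24): 8 holes -> [(18, 25), (18, 30), (21, 24), (21, 31), (26, 24), (26, 31), (29, 25), (29, 30)]
Unfold 3 (reflect across v@24): 16 holes -> [(18, 17), (18, 22), (18, 25), (18, 30), (21, 16), (21, 23), (21, 24), (21, 31), (26, 16), (26, 23), (26, 24), (26, 31), (29, 17), (29, 22), (29, 25), (29, 30)]
Unfold 4 (reflect across v@16): 32 holes -> [(18, 1), (18, 6), (18, 9), (18, 14), (18, 17), (18, 22), (18, 25), (18, 30), (21, 0), (21, 7), (21, 8), (21, 15), (21, 16), (21, 23), (21, 24), (21, 31), (26, 0), (26, 7), (26, 8), (26, 15), (26, 16), (26, 23), (26, 24), (26, 31), (29, 1), (29, 6), (29, 9), (29, 14), (29, 17), (29, 22), (29, 25), (29, 30)]
Unfold 5 (reflect across h@16): 64 holes -> [(2, 1), (2, 6), (2, 9), (2, 14), (2, 17), (2, 22), (2, 25), (2, 30), (5, 0), (5, 7), (5, 8), (5, 15), (5, 16), (5, 23), (5, 24), (5, 31), (10, 0), (10, 7), (10, 8), (10, 15), (10, 16), (10, 23), (10, 24), (10, 31), (13, 1), (13, 6), (13, 9), (13, 14), (13, 17), (13, 22), (13, 25), (13, 30), (18, 1), (18, 6), (18, 9), (18, 14), (18, 17), (18, 22), (18, 25), (18, 30), (21, 0), (21, 7), (21, 8), (21, 15), (21, 16), (21, 23), (21, 24), (21, 31), (26, 0), (26, 7), (26, 8), (26, 15), (26, 16), (26, 23), (26, 24), (26, 31), (29, 1), (29, 6), (29, 9), (29, 14), (29, 17), (29, 22), (29, 25), (29, 30)]

Answer: 64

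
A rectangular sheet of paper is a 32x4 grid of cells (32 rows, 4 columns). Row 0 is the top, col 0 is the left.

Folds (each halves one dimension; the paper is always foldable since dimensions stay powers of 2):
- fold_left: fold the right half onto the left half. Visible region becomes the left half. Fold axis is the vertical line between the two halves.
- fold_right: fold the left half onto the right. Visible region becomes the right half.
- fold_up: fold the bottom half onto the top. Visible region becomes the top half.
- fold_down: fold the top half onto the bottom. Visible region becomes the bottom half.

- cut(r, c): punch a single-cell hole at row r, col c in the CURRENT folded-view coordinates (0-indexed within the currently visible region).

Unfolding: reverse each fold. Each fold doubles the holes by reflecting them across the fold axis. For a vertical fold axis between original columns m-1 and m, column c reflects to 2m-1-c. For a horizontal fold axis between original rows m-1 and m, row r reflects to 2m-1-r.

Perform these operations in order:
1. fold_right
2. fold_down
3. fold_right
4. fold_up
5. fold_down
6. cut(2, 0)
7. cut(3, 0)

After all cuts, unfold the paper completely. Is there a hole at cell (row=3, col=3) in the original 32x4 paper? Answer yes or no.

Answer: no

Derivation:
Op 1 fold_right: fold axis v@2; visible region now rows[0,32) x cols[2,4) = 32x2
Op 2 fold_down: fold axis h@16; visible region now rows[16,32) x cols[2,4) = 16x2
Op 3 fold_right: fold axis v@3; visible region now rows[16,32) x cols[3,4) = 16x1
Op 4 fold_up: fold axis h@24; visible region now rows[16,24) x cols[3,4) = 8x1
Op 5 fold_down: fold axis h@20; visible region now rows[20,24) x cols[3,4) = 4x1
Op 6 cut(2, 0): punch at orig (22,3); cuts so far [(22, 3)]; region rows[20,24) x cols[3,4) = 4x1
Op 7 cut(3, 0): punch at orig (23,3); cuts so far [(22, 3), (23, 3)]; region rows[20,24) x cols[3,4) = 4x1
Unfold 1 (reflect across h@20): 4 holes -> [(16, 3), (17, 3), (22, 3), (23, 3)]
Unfold 2 (reflect across h@24): 8 holes -> [(16, 3), (17, 3), (22, 3), (23, 3), (24, 3), (25, 3), (30, 3), (31, 3)]
Unfold 3 (reflect across v@3): 16 holes -> [(16, 2), (16, 3), (17, 2), (17, 3), (22, 2), (22, 3), (23, 2), (23, 3), (24, 2), (24, 3), (25, 2), (25, 3), (30, 2), (30, 3), (31, 2), (31, 3)]
Unfold 4 (reflect across h@16): 32 holes -> [(0, 2), (0, 3), (1, 2), (1, 3), (6, 2), (6, 3), (7, 2), (7, 3), (8, 2), (8, 3), (9, 2), (9, 3), (14, 2), (14, 3), (15, 2), (15, 3), (16, 2), (16, 3), (17, 2), (17, 3), (22, 2), (22, 3), (23, 2), (23, 3), (24, 2), (24, 3), (25, 2), (25, 3), (30, 2), (30, 3), (31, 2), (31, 3)]
Unfold 5 (reflect across v@2): 64 holes -> [(0, 0), (0, 1), (0, 2), (0, 3), (1, 0), (1, 1), (1, 2), (1, 3), (6, 0), (6, 1), (6, 2), (6, 3), (7, 0), (7, 1), (7, 2), (7, 3), (8, 0), (8, 1), (8, 2), (8, 3), (9, 0), (9, 1), (9, 2), (9, 3), (14, 0), (14, 1), (14, 2), (14, 3), (15, 0), (15, 1), (15, 2), (15, 3), (16, 0), (16, 1), (16, 2), (16, 3), (17, 0), (17, 1), (17, 2), (17, 3), (22, 0), (22, 1), (22, 2), (22, 3), (23, 0), (23, 1), (23, 2), (23, 3), (24, 0), (24, 1), (24, 2), (24, 3), (25, 0), (25, 1), (25, 2), (25, 3), (30, 0), (30, 1), (30, 2), (30, 3), (31, 0), (31, 1), (31, 2), (31, 3)]
Holes: [(0, 0), (0, 1), (0, 2), (0, 3), (1, 0), (1, 1), (1, 2), (1, 3), (6, 0), (6, 1), (6, 2), (6, 3), (7, 0), (7, 1), (7, 2), (7, 3), (8, 0), (8, 1), (8, 2), (8, 3), (9, 0), (9, 1), (9, 2), (9, 3), (14, 0), (14, 1), (14, 2), (14, 3), (15, 0), (15, 1), (15, 2), (15, 3), (16, 0), (16, 1), (16, 2), (16, 3), (17, 0), (17, 1), (17, 2), (17, 3), (22, 0), (22, 1), (22, 2), (22, 3), (23, 0), (23, 1), (23, 2), (23, 3), (24, 0), (24, 1), (24, 2), (24, 3), (25, 0), (25, 1), (25, 2), (25, 3), (30, 0), (30, 1), (30, 2), (30, 3), (31, 0), (31, 1), (31, 2), (31, 3)]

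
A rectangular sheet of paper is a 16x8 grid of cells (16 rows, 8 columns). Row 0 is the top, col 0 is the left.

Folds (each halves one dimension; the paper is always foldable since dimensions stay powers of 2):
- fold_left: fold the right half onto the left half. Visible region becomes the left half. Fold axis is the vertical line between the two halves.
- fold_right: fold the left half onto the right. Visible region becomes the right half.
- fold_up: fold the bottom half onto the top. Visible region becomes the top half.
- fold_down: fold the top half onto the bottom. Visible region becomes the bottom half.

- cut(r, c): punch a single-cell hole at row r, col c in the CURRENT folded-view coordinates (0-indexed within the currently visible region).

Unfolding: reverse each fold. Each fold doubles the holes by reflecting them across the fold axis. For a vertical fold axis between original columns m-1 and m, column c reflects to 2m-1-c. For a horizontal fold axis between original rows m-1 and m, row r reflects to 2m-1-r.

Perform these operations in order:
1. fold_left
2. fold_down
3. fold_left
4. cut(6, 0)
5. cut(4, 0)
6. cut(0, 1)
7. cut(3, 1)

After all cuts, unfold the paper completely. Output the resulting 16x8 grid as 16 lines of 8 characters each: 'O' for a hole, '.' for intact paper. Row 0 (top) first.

Answer: ........
O..OO..O
........
O..OO..O
.OO..OO.
........
........
.OO..OO.
.OO..OO.
........
........
.OO..OO.
O..OO..O
........
O..OO..O
........

Derivation:
Op 1 fold_left: fold axis v@4; visible region now rows[0,16) x cols[0,4) = 16x4
Op 2 fold_down: fold axis h@8; visible region now rows[8,16) x cols[0,4) = 8x4
Op 3 fold_left: fold axis v@2; visible region now rows[8,16) x cols[0,2) = 8x2
Op 4 cut(6, 0): punch at orig (14,0); cuts so far [(14, 0)]; region rows[8,16) x cols[0,2) = 8x2
Op 5 cut(4, 0): punch at orig (12,0); cuts so far [(12, 0), (14, 0)]; region rows[8,16) x cols[0,2) = 8x2
Op 6 cut(0, 1): punch at orig (8,1); cuts so far [(8, 1), (12, 0), (14, 0)]; region rows[8,16) x cols[0,2) = 8x2
Op 7 cut(3, 1): punch at orig (11,1); cuts so far [(8, 1), (11, 1), (12, 0), (14, 0)]; region rows[8,16) x cols[0,2) = 8x2
Unfold 1 (reflect across v@2): 8 holes -> [(8, 1), (8, 2), (11, 1), (11, 2), (12, 0), (12, 3), (14, 0), (14, 3)]
Unfold 2 (reflect across h@8): 16 holes -> [(1, 0), (1, 3), (3, 0), (3, 3), (4, 1), (4, 2), (7, 1), (7, 2), (8, 1), (8, 2), (11, 1), (11, 2), (12, 0), (12, 3), (14, 0), (14, 3)]
Unfold 3 (reflect across v@4): 32 holes -> [(1, 0), (1, 3), (1, 4), (1, 7), (3, 0), (3, 3), (3, 4), (3, 7), (4, 1), (4, 2), (4, 5), (4, 6), (7, 1), (7, 2), (7, 5), (7, 6), (8, 1), (8, 2), (8, 5), (8, 6), (11, 1), (11, 2), (11, 5), (11, 6), (12, 0), (12, 3), (12, 4), (12, 7), (14, 0), (14, 3), (14, 4), (14, 7)]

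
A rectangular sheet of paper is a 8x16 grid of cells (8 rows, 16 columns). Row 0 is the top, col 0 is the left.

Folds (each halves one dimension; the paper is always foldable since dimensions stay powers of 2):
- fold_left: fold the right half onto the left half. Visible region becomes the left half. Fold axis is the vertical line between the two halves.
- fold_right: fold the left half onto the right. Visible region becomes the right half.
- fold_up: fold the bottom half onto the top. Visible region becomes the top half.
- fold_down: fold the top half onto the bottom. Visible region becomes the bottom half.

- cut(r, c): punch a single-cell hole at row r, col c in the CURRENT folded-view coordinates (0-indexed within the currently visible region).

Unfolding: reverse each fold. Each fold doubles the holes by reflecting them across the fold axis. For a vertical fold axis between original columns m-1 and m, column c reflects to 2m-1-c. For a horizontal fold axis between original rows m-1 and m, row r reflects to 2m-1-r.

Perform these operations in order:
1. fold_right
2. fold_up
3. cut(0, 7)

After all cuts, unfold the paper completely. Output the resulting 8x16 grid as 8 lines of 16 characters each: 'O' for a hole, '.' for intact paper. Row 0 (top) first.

Answer: O..............O
................
................
................
................
................
................
O..............O

Derivation:
Op 1 fold_right: fold axis v@8; visible region now rows[0,8) x cols[8,16) = 8x8
Op 2 fold_up: fold axis h@4; visible region now rows[0,4) x cols[8,16) = 4x8
Op 3 cut(0, 7): punch at orig (0,15); cuts so far [(0, 15)]; region rows[0,4) x cols[8,16) = 4x8
Unfold 1 (reflect across h@4): 2 holes -> [(0, 15), (7, 15)]
Unfold 2 (reflect across v@8): 4 holes -> [(0, 0), (0, 15), (7, 0), (7, 15)]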